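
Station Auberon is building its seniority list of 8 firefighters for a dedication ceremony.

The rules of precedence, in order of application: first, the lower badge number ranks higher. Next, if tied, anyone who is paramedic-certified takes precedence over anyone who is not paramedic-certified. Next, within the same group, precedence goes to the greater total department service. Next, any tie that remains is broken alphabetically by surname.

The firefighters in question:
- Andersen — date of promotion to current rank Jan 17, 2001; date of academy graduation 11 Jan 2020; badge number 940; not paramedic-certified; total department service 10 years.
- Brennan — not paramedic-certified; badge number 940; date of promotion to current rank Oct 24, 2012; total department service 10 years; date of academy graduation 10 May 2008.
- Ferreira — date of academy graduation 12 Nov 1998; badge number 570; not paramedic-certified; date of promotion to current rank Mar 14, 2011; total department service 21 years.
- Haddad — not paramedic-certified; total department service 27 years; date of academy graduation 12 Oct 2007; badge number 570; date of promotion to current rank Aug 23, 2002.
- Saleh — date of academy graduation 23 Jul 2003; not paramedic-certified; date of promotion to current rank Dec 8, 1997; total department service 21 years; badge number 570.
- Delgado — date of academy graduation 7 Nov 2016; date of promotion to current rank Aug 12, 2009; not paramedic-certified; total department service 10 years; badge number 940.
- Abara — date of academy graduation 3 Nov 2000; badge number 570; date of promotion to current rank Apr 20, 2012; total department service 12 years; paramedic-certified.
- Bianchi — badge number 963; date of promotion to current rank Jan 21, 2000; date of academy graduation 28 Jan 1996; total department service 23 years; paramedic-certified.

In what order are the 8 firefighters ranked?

By badge number (lower first): Abara, Haddad, Ferreira and Saleh (each 570); then Andersen, Brennan and Delgado (each 940); then Bianchi (963).
Among Abara, Haddad, Ferreira and Saleh, paramedic-certified before not paramedic-certified: Abara (paramedic-certified) before Haddad, Ferreira and Saleh (not paramedic-certified).
Among Haddad, Ferreira and Saleh, by total department service (higher first): Haddad (27 years) before Ferreira and Saleh (21 years).
Among Ferreira and Saleh, alphabetically by surname: Ferreira before Saleh.
Andersen, Brennan and Delgado are each not paramedic-certified, so the next rule applies.
Andersen, Brennan and Delgado all have total department service 10 years, so the next rule applies.
Among Andersen, Brennan and Delgado, alphabetically by surname: Andersen before Brennan before Delgado.
Full order: Abara, Haddad, Ferreira, Saleh, Andersen, Brennan, Delgado, Bianchi.

Abara, Haddad, Ferreira, Saleh, Andersen, Brennan, Delgado, Bianchi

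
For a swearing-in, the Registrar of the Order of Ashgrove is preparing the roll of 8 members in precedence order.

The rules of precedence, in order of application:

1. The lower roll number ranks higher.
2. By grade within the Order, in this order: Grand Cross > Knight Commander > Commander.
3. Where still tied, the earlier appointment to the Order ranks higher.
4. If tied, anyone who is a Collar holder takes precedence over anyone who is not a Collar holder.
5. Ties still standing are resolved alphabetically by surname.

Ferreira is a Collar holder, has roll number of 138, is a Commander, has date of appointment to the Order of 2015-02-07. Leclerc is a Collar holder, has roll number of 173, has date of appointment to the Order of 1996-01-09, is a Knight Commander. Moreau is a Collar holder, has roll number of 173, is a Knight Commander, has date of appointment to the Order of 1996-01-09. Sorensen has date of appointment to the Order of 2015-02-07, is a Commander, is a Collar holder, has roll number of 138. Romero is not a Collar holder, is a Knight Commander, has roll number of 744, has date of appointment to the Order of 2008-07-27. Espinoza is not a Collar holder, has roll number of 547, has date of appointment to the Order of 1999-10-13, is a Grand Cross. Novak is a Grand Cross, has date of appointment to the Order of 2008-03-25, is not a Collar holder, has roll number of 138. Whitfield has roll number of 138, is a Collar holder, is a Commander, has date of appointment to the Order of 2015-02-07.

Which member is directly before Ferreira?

By roll number (lower first): Novak, Ferreira, Sorensen and Whitfield (each 138); then Leclerc and Moreau (both 173); then Espinoza (547); then Romero (744).
Among Novak, Ferreira, Sorensen and Whitfield, by grade within the Order: Novak (Grand Cross) before Ferreira, Sorensen and Whitfield (Commander).
Ferreira, Sorensen and Whitfield all have date of appointment to the Order 2015-02-07, so the next rule applies.
Ferreira, Sorensen and Whitfield are each a Collar holder, so the next rule applies.
Among Ferreira, Sorensen and Whitfield, alphabetically by surname: Ferreira before Sorensen before Whitfield.
Leclerc and Moreau are each Knight Commander, so the next rule applies.
Leclerc and Moreau both have date of appointment to the Order 1996-01-09, so the next rule applies.
Leclerc and Moreau are each a Collar holder, so the next rule applies.
Among Leclerc and Moreau, alphabetically by surname: Leclerc before Moreau.
Order: Novak, Ferreira, Sorensen, Whitfield, Leclerc, Moreau, Espinoza, Romero.

Novak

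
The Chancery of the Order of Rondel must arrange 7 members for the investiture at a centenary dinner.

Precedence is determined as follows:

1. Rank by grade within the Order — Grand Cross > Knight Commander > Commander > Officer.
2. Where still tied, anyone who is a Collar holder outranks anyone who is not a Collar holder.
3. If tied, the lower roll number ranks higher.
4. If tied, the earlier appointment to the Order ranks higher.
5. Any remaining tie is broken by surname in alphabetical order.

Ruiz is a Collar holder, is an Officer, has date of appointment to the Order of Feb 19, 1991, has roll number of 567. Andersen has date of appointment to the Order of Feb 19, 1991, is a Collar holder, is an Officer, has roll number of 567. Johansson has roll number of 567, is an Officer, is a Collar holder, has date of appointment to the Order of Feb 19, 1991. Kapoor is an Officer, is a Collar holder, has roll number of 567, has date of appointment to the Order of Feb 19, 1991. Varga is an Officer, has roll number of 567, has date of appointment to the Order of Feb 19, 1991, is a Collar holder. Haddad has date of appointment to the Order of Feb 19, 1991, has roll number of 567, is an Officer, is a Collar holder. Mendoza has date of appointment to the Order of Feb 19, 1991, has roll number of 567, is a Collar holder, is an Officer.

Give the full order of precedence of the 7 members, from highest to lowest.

Andersen, Haddad, Johansson, Kapoor, Mendoza, Ruiz, Varga

By grade within the Order: Andersen, Haddad, Johansson, Kapoor, Mendoza, Ruiz and Varga (Officer).
Andersen, Haddad, Johansson, Kapoor, Mendoza, Ruiz and Varga are each a Collar holder, so the next rule applies.
Andersen, Haddad, Johansson, Kapoor, Mendoza, Ruiz and Varga all have roll number 567, so the next rule applies.
Andersen, Haddad, Johansson, Kapoor, Mendoza, Ruiz and Varga all have date of appointment to the Order Feb 19, 1991, so the next rule applies.
Among Andersen, Haddad, Johansson, Kapoor, Mendoza, Ruiz and Varga, alphabetically by surname: Andersen before Haddad before Johansson before Kapoor before Mendoza before Ruiz before Varga.
Full order: Andersen, Haddad, Johansson, Kapoor, Mendoza, Ruiz, Varga.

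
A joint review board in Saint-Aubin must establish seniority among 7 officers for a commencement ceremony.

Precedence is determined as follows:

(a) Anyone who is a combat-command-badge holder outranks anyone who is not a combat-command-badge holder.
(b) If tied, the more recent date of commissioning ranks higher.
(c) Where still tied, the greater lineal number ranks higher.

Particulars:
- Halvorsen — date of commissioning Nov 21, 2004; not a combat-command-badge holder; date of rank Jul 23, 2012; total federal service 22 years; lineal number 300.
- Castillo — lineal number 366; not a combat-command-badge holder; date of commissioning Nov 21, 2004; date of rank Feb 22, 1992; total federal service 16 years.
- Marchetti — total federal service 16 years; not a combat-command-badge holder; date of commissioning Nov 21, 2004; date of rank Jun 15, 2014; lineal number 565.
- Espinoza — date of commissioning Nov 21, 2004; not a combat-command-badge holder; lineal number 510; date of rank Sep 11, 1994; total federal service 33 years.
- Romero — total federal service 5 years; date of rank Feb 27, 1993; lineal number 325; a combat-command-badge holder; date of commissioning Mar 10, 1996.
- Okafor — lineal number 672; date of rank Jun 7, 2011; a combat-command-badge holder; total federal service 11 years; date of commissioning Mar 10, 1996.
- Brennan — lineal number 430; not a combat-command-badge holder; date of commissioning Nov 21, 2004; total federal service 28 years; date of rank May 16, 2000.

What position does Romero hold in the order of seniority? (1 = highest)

2

By the first rule: Okafor and Romero (both a combat-command-badge holder); then Marchetti, Espinoza, Brennan, Castillo and Halvorsen (each not a combat-command-badge holder).
Okafor and Romero both have date of commissioning Mar 10, 1996, so the next rule applies.
Among Okafor and Romero, by lineal number (higher first): Okafor (672) before Romero (325).
Marchetti, Espinoza, Brennan, Castillo and Halvorsen all have date of commissioning Nov 21, 2004, so the next rule applies.
Among Marchetti, Espinoza, Brennan, Castillo and Halvorsen, by lineal number (higher first): Marchetti (565) before Espinoza (510) before Brennan (430) before Castillo (366) before Halvorsen (300).
Order: Okafor, Romero, Marchetti, Espinoza, Brennan, Castillo, Halvorsen. So position 2.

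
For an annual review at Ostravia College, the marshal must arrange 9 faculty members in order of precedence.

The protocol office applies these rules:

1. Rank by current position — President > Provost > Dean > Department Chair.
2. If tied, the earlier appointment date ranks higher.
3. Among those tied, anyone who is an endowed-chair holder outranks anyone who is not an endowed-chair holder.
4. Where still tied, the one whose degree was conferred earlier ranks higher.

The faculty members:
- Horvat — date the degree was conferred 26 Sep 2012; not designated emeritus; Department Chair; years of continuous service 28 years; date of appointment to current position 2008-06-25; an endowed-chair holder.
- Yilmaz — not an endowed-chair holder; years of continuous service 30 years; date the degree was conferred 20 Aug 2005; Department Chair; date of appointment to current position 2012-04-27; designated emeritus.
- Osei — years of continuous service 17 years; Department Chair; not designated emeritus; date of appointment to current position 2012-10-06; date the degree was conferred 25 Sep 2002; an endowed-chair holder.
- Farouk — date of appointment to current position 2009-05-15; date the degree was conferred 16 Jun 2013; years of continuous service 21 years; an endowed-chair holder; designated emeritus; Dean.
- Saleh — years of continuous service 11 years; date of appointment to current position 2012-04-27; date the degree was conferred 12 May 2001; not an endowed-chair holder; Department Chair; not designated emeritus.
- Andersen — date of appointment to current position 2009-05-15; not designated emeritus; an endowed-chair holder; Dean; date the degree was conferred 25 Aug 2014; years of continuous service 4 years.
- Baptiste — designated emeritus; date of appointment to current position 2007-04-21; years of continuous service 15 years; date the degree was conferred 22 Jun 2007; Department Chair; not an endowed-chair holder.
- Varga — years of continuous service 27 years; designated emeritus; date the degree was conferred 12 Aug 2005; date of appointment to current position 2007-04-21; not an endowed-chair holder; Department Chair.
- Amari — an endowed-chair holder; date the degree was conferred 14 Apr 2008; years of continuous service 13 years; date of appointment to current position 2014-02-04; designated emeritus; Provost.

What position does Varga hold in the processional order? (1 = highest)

4

By current position: Amari (Provost); then Farouk and Andersen (Dean); then Varga, Baptiste, Horvat, Saleh, Yilmaz and Osei (Department Chair).
Farouk and Andersen both have date of appointment to current position 2009-05-15, so the next rule applies.
Farouk and Andersen are each an endowed-chair holder, so the next rule applies.
Among Farouk and Andersen, by date the degree was conferred (earlier first): Farouk (16 Jun 2013) before Andersen (25 Aug 2014).
Among Varga, Baptiste, Horvat, Saleh, Yilmaz and Osei, by date of appointment to current position (earlier first): Varga and Baptiste (2007-04-21) before Horvat (2008-06-25) before Saleh and Yilmaz (2012-04-27) before Osei (2012-10-06).
Varga and Baptiste are each not an endowed-chair holder, so the next rule applies.
Among Varga and Baptiste, by date the degree was conferred (earlier first): Varga (12 Aug 2005) before Baptiste (22 Jun 2007).
Saleh and Yilmaz are each not an endowed-chair holder, so the next rule applies.
Among Saleh and Yilmaz, by date the degree was conferred (earlier first): Saleh (12 May 2001) before Yilmaz (20 Aug 2005).
Order: Amari, Farouk, Andersen, Varga, Baptiste, Horvat, Saleh, Yilmaz, Osei. So position 4.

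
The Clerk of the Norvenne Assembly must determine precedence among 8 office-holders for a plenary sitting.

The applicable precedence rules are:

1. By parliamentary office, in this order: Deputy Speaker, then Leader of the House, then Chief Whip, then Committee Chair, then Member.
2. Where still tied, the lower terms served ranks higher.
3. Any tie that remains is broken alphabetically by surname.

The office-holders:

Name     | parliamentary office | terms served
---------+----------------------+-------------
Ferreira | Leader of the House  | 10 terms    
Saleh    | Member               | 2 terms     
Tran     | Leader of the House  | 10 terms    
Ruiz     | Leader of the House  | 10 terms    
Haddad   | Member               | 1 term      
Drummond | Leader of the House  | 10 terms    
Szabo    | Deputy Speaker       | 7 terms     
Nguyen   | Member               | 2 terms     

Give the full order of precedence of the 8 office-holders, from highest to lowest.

Szabo, Drummond, Ferreira, Ruiz, Tran, Haddad, Nguyen, Saleh

By parliamentary office: Szabo (Deputy Speaker); then Drummond, Ferreira, Ruiz and Tran (Leader of the House); then Haddad, Nguyen and Saleh (Member).
Drummond, Ferreira, Ruiz and Tran all have terms served 10 terms, so the next rule applies.
Among Drummond, Ferreira, Ruiz and Tran, alphabetically by surname: Drummond before Ferreira before Ruiz before Tran.
Among Haddad, Nguyen and Saleh, by terms served (lower first): Haddad (1 term) before Nguyen and Saleh (2 terms).
Among Nguyen and Saleh, alphabetically by surname: Nguyen before Saleh.
Full order: Szabo, Drummond, Ferreira, Ruiz, Tran, Haddad, Nguyen, Saleh.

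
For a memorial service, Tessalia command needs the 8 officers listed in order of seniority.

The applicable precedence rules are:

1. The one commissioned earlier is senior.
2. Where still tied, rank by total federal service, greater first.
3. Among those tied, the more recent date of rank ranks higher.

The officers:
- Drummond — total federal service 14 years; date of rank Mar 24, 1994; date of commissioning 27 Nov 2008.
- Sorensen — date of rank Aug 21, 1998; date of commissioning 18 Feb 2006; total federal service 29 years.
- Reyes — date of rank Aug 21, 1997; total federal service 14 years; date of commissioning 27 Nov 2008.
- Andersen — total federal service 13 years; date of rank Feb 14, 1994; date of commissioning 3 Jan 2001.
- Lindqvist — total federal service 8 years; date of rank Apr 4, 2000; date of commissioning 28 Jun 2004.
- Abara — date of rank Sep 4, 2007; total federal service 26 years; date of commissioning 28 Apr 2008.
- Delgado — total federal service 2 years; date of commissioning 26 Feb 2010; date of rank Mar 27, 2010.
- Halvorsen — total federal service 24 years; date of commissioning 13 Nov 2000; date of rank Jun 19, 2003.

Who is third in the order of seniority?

Lindqvist

By date of commissioning (earlier first): Halvorsen (13 Nov 2000); then Andersen (3 Jan 2001); then Lindqvist (28 Jun 2004); then Sorensen (18 Feb 2006); then Abara (28 Apr 2008); then Reyes and Drummond (both 27 Nov 2008); then Delgado (26 Feb 2010).
Reyes and Drummond both have total federal service 14 years, so the next rule applies.
Among Reyes and Drummond, by date of rank (later first): Reyes (Aug 21, 1997) before Drummond (Mar 24, 1994).
Order: Halvorsen, Andersen, Lindqvist, Sorensen, Abara, Reyes, Drummond, Delgado.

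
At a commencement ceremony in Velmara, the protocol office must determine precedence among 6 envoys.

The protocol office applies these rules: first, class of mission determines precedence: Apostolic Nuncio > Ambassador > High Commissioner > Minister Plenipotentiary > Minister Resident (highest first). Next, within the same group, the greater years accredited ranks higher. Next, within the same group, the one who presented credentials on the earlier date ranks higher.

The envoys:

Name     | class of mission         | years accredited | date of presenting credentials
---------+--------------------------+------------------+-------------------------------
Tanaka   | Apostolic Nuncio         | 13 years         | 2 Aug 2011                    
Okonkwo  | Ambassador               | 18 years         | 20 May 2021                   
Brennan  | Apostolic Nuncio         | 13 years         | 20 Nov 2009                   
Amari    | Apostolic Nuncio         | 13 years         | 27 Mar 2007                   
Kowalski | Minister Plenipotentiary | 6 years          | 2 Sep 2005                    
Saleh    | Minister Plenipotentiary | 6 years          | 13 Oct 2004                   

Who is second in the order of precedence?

Brennan

By class of mission: Amari, Brennan and Tanaka (Apostolic Nuncio); then Okonkwo (Ambassador); then Saleh and Kowalski (Minister Plenipotentiary).
Amari, Brennan and Tanaka all have years accredited 13 years, so the next rule applies.
Among Amari, Brennan and Tanaka, by date of presenting credentials (earlier first): Amari (27 Mar 2007) before Brennan (20 Nov 2009) before Tanaka (2 Aug 2011).
Saleh and Kowalski both have years accredited 6 years, so the next rule applies.
Among Saleh and Kowalski, by date of presenting credentials (earlier first): Saleh (13 Oct 2004) before Kowalski (2 Sep 2005).
Order: Amari, Brennan, Tanaka, Okonkwo, Saleh, Kowalski.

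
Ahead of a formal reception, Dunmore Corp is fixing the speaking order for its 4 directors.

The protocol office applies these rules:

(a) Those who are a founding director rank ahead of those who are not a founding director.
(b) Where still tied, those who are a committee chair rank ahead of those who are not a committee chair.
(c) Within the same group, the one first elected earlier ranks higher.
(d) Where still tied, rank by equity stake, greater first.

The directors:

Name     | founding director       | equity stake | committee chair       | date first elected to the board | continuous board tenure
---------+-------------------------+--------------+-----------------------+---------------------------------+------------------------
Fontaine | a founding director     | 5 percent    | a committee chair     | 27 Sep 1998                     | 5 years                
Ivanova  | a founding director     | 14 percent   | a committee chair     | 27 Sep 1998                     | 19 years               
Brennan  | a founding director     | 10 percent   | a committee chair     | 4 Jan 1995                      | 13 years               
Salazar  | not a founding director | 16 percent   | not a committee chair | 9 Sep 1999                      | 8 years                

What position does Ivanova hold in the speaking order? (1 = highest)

By the first rule: Brennan, Ivanova and Fontaine (each a founding director); then Salazar (not a founding director).
Brennan, Ivanova and Fontaine are each a committee chair, so the next rule applies.
Among Brennan, Ivanova and Fontaine, by date first elected to the board (earlier first): Brennan (4 Jan 1995) before Ivanova and Fontaine (27 Sep 1998).
Among Ivanova and Fontaine, by equity stake (higher first): Ivanova (14 percent) before Fontaine (5 percent).
Order: Brennan, Ivanova, Fontaine, Salazar. So position 2.

2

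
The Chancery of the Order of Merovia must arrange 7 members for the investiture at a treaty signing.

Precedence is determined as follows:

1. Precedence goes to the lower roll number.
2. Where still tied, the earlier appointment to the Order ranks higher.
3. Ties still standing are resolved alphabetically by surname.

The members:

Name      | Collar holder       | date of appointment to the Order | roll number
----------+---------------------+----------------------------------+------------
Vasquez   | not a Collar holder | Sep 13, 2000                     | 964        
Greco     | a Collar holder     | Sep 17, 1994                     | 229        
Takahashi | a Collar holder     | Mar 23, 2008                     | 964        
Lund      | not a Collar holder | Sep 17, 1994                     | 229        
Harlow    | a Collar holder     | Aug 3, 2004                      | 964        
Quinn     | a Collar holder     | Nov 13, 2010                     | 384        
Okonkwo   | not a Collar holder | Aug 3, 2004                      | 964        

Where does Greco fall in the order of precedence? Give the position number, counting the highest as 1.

By roll number (lower first): Greco and Lund (both 229); then Quinn (384); then Vasquez, Harlow, Okonkwo and Takahashi (each 964).
Greco and Lund both have date of appointment to the Order Sep 17, 1994, so the next rule applies.
Among Greco and Lund, alphabetically by surname: Greco before Lund.
Among Vasquez, Harlow, Okonkwo and Takahashi, by date of appointment to the Order (earlier first): Vasquez (Sep 13, 2000) before Harlow and Okonkwo (Aug 3, 2004) before Takahashi (Mar 23, 2008).
Among Harlow and Okonkwo, alphabetically by surname: Harlow before Okonkwo.
Order: Greco, Lund, Quinn, Vasquez, Harlow, Okonkwo, Takahashi. So position 1.

1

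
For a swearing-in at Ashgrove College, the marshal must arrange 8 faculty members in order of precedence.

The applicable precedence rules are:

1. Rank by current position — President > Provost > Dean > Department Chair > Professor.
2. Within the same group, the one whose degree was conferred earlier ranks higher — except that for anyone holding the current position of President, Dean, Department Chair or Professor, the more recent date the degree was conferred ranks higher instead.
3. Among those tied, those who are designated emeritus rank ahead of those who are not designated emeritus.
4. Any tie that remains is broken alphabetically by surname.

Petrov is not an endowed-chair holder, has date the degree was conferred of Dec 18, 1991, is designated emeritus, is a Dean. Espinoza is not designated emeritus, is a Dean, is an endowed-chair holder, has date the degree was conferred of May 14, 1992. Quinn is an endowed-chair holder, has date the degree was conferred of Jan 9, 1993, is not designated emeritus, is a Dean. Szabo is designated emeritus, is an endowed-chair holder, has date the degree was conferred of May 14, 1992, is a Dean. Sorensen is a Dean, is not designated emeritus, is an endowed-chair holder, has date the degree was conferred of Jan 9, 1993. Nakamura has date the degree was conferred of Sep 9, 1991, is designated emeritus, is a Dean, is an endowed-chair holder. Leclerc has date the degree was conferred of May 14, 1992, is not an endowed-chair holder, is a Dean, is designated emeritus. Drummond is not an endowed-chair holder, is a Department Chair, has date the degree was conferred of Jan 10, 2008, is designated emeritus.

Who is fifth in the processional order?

By current position: Quinn, Sorensen, Leclerc, Szabo, Espinoza, Petrov and Nakamura (Dean); then Drummond (Department Chair).
Among Quinn, Sorensen, Leclerc, Szabo, Espinoza, Petrov and Nakamura, by date the degree was conferred (later first) (reversed rule for this group): Quinn and Sorensen (Jan 9, 1993) before Leclerc, Szabo and Espinoza (May 14, 1992) before Petrov (Dec 18, 1991) before Nakamura (Sep 9, 1991).
Quinn and Sorensen are each not designated emeritus, so the next rule applies.
Among Quinn and Sorensen, alphabetically by surname: Quinn before Sorensen.
Among Leclerc, Szabo and Espinoza, designated emeritus before not designated emeritus: Leclerc and Szabo (designated emeritus) before Espinoza (not designated emeritus).
Among Leclerc and Szabo, alphabetically by surname: Leclerc before Szabo.
Order: Quinn, Sorensen, Leclerc, Szabo, Espinoza, Petrov, Nakamura, Drummond.

Espinoza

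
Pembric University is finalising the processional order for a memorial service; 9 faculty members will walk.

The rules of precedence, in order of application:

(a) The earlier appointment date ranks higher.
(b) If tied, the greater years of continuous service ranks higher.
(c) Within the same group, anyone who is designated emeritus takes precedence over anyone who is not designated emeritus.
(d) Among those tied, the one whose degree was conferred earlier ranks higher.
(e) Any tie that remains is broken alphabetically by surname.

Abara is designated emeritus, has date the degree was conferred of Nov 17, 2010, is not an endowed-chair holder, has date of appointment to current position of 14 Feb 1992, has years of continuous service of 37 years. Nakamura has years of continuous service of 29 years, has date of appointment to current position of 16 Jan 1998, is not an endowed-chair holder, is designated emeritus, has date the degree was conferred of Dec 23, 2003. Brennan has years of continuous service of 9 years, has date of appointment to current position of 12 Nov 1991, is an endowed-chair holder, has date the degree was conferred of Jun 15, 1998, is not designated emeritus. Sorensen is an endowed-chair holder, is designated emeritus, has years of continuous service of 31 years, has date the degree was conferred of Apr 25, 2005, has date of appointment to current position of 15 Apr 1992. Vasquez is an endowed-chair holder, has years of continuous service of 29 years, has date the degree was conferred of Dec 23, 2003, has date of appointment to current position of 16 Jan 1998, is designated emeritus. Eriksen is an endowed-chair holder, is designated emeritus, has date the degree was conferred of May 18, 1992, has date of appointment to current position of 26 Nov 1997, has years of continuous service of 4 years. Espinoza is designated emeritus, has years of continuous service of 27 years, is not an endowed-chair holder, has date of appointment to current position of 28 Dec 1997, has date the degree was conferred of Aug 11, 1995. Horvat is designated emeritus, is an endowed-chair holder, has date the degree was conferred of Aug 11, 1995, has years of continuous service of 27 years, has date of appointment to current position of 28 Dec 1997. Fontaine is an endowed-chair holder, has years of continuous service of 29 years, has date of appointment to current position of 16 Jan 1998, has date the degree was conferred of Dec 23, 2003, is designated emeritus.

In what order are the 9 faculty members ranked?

By date of appointment to current position (earlier first): Brennan (12 Nov 1991); then Abara (14 Feb 1992); then Sorensen (15 Apr 1992); then Eriksen (26 Nov 1997); then Espinoza and Horvat (both 28 Dec 1997); then Fontaine, Nakamura and Vasquez (each 16 Jan 1998).
Espinoza and Horvat both have years of continuous service 27 years, so the next rule applies.
Espinoza and Horvat are each designated emeritus, so the next rule applies.
Espinoza and Horvat both have date the degree was conferred Aug 11, 1995, so the next rule applies.
Among Espinoza and Horvat, alphabetically by surname: Espinoza before Horvat.
Fontaine, Nakamura and Vasquez all have years of continuous service 29 years, so the next rule applies.
Fontaine, Nakamura and Vasquez are each designated emeritus, so the next rule applies.
Fontaine, Nakamura and Vasquez all have date the degree was conferred Dec 23, 2003, so the next rule applies.
Among Fontaine, Nakamura and Vasquez, alphabetically by surname: Fontaine before Nakamura before Vasquez.
Full order: Brennan, Abara, Sorensen, Eriksen, Espinoza, Horvat, Fontaine, Nakamura, Vasquez.

Brennan, Abara, Sorensen, Eriksen, Espinoza, Horvat, Fontaine, Nakamura, Vasquez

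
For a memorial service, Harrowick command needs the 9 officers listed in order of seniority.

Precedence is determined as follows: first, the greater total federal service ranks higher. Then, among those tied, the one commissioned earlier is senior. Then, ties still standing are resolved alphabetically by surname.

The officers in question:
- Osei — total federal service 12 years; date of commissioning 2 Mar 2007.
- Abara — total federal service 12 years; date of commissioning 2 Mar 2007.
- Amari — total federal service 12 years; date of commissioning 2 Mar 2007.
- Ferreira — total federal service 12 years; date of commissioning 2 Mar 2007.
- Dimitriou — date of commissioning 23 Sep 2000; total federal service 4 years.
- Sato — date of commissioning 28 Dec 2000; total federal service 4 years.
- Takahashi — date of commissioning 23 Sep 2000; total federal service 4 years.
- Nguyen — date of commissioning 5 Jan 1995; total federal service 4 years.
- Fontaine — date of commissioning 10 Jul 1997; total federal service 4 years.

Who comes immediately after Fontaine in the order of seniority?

Dimitriou

By total federal service (higher first): Abara, Amari, Ferreira and Osei (each 12 years); then Nguyen, Fontaine, Dimitriou, Takahashi and Sato (each 4 years).
Abara, Amari, Ferreira and Osei all have date of commissioning 2 Mar 2007, so the next rule applies.
Among Abara, Amari, Ferreira and Osei, alphabetically by surname: Abara before Amari before Ferreira before Osei.
Among Nguyen, Fontaine, Dimitriou, Takahashi and Sato, by date of commissioning (earlier first): Nguyen (5 Jan 1995) before Fontaine (10 Jul 1997) before Dimitriou and Takahashi (23 Sep 2000) before Sato (28 Dec 2000).
Among Dimitriou and Takahashi, alphabetically by surname: Dimitriou before Takahashi.
Order: Abara, Amari, Ferreira, Osei, Nguyen, Fontaine, Dimitriou, Takahashi, Sato.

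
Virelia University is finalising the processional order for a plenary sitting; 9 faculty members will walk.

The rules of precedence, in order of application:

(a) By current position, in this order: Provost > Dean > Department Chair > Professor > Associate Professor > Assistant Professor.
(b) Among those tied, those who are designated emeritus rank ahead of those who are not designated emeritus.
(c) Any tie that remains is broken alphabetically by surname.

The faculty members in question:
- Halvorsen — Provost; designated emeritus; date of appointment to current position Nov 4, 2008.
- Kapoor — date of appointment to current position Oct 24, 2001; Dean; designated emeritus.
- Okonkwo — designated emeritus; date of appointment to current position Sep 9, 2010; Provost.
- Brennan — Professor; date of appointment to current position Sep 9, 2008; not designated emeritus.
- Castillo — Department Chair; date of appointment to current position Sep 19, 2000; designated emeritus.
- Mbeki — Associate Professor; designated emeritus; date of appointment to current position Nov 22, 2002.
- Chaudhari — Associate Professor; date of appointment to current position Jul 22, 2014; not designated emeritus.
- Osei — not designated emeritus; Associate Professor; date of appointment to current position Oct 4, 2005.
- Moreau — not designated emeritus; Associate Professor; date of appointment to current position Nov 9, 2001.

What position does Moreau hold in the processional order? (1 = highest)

8

By current position: Halvorsen and Okonkwo (Provost); then Kapoor (Dean); then Castillo (Department Chair); then Brennan (Professor); then Mbeki, Chaudhari, Moreau and Osei (Associate Professor).
Halvorsen and Okonkwo are each designated emeritus, so the next rule applies.
Among Halvorsen and Okonkwo, alphabetically by surname: Halvorsen before Okonkwo.
Among Mbeki, Chaudhari, Moreau and Osei, designated emeritus before not designated emeritus: Mbeki (designated emeritus) before Chaudhari, Moreau and Osei (not designated emeritus).
Among Chaudhari, Moreau and Osei, alphabetically by surname: Chaudhari before Moreau before Osei.
Order: Halvorsen, Okonkwo, Kapoor, Castillo, Brennan, Mbeki, Chaudhari, Moreau, Osei. So position 8.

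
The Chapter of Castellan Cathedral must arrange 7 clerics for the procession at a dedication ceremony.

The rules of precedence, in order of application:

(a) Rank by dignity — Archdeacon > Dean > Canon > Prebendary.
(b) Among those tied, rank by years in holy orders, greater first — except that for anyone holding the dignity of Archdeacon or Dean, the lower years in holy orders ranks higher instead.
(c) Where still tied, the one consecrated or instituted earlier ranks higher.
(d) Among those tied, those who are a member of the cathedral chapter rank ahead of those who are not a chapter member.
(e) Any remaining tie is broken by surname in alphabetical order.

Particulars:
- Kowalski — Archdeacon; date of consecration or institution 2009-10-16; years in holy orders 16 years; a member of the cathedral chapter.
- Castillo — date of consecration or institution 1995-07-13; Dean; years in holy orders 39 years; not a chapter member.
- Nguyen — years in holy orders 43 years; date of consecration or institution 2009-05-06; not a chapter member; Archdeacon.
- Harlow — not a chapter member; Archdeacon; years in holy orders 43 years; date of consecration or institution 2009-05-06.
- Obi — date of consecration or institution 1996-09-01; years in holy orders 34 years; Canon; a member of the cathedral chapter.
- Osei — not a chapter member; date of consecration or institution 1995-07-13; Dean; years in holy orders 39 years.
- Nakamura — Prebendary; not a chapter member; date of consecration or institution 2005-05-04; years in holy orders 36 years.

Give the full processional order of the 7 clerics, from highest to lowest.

Kowalski, Harlow, Nguyen, Castillo, Osei, Obi, Nakamura

By dignity: Kowalski, Harlow and Nguyen (Archdeacon); then Castillo and Osei (Dean); then Obi (Canon); then Nakamura (Prebendary).
Among Kowalski, Harlow and Nguyen, by years in holy orders (lower first) (reversed rule for this group): Kowalski (16 years) before Harlow and Nguyen (43 years).
Harlow and Nguyen both have date of consecration or institution 2009-05-06, so the next rule applies.
Harlow and Nguyen are each not a chapter member, so the next rule applies.
Among Harlow and Nguyen, alphabetically by surname: Harlow before Nguyen.
Castillo and Osei both have years in holy orders 39 years, so the next rule applies.
Castillo and Osei both have date of consecration or institution 1995-07-13, so the next rule applies.
Castillo and Osei are each not a chapter member, so the next rule applies.
Among Castillo and Osei, alphabetically by surname: Castillo before Osei.
Full order: Kowalski, Harlow, Nguyen, Castillo, Osei, Obi, Nakamura.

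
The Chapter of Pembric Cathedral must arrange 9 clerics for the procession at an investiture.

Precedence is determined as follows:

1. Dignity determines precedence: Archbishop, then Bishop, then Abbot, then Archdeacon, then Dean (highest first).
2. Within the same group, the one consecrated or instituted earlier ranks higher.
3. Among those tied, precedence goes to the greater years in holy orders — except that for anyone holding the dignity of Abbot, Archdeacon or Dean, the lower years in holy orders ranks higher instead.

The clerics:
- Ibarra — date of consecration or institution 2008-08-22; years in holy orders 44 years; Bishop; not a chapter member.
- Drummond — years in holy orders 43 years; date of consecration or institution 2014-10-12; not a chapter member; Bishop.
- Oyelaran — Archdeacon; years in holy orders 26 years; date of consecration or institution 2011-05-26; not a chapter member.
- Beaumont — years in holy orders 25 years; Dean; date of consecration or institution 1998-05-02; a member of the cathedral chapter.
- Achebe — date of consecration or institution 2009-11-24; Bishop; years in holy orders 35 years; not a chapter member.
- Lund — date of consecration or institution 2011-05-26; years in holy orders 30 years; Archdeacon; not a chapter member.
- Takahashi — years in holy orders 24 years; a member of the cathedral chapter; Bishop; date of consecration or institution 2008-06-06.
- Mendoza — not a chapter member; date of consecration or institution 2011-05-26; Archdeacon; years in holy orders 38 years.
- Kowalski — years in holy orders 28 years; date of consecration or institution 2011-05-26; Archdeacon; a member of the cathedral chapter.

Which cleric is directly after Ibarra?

Achebe

By dignity: Takahashi, Ibarra, Achebe and Drummond (Bishop); then Oyelaran, Kowalski, Lund and Mendoza (Archdeacon); then Beaumont (Dean).
Among Takahashi, Ibarra, Achebe and Drummond, by date of consecration or institution (earlier first): Takahashi (2008-06-06) before Ibarra (2008-08-22) before Achebe (2009-11-24) before Drummond (2014-10-12).
Oyelaran, Kowalski, Lund and Mendoza all have date of consecration or institution 2011-05-26, so the next rule applies.
Among Oyelaran, Kowalski, Lund and Mendoza, by years in holy orders (lower first) (reversed rule for this group): Oyelaran (26 years) before Kowalski (28 years) before Lund (30 years) before Mendoza (38 years).
Order: Takahashi, Ibarra, Achebe, Drummond, Oyelaran, Kowalski, Lund, Mendoza, Beaumont.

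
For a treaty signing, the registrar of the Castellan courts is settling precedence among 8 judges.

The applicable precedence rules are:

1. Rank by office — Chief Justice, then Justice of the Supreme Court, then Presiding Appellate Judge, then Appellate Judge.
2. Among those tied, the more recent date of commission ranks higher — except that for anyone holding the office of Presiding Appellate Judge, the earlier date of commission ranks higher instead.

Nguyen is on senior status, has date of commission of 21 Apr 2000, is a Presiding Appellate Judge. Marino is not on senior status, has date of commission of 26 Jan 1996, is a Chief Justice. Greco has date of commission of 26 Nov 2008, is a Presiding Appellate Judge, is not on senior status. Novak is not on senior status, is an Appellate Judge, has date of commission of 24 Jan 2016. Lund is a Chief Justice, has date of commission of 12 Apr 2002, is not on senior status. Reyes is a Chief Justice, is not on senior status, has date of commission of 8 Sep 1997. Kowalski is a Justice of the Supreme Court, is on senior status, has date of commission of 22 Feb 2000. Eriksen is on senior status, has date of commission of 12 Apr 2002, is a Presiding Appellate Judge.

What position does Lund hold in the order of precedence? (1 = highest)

1

By office: Lund, Reyes and Marino (Chief Justice); then Kowalski (Justice of the Supreme Court); then Nguyen, Eriksen and Greco (Presiding Appellate Judge); then Novak (Appellate Judge).
Among Lund, Reyes and Marino, by date of commission (later first): Lund (12 Apr 2002) before Reyes (8 Sep 1997) before Marino (26 Jan 1996).
Among Nguyen, Eriksen and Greco, by date of commission (earlier first) (reversed rule for this group): Nguyen (21 Apr 2000) before Eriksen (12 Apr 2002) before Greco (26 Nov 2008).
Order: Lund, Reyes, Marino, Kowalski, Nguyen, Eriksen, Greco, Novak. So position 1.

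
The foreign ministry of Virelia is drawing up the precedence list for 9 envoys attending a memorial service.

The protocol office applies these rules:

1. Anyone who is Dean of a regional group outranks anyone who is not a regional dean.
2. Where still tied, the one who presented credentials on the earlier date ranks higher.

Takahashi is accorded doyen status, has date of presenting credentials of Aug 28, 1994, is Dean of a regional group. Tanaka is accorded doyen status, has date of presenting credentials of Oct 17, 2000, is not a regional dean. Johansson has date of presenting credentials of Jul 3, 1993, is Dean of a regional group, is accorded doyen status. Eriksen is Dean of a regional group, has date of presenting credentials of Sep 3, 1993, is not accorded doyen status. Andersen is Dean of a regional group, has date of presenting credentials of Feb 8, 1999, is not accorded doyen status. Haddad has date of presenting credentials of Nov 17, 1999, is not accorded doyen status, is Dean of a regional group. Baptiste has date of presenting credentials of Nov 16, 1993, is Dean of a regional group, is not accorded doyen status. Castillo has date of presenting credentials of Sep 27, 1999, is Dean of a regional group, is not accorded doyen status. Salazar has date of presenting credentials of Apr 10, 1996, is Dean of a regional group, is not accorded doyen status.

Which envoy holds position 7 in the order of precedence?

By the first rule: Johansson, Eriksen, Baptiste, Takahashi, Salazar, Andersen, Castillo and Haddad (each Dean of a regional group); then Tanaka (not a regional dean).
Among Johansson, Eriksen, Baptiste, Takahashi, Salazar, Andersen, Castillo and Haddad, by date of presenting credentials (earlier first): Johansson (Jul 3, 1993) before Eriksen (Sep 3, 1993) before Baptiste (Nov 16, 1993) before Takahashi (Aug 28, 1994) before Salazar (Apr 10, 1996) before Andersen (Feb 8, 1999) before Castillo (Sep 27, 1999) before Haddad (Nov 17, 1999).
Order: Johansson, Eriksen, Baptiste, Takahashi, Salazar, Andersen, Castillo, Haddad, Tanaka.

Castillo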